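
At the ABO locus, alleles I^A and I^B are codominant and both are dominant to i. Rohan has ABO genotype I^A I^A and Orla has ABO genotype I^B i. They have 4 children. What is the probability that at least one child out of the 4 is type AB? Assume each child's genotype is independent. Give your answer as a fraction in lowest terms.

ABO cross I^A I^A × I^B i → 1/2 A, 1/2 AB.
So P(type AB) = 1/2 per child.
P(none) = (1/2)^4 = 1/16; P(at least one) = 1 − 1/16 = 15/16.

15/16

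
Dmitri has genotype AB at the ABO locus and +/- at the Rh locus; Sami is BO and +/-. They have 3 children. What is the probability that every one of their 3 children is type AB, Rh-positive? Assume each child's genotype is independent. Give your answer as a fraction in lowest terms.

ABO cross AB × BO → 1/4 A, 1/2 B, 1/4 AB.
Rh cross +/- × +/- → 3/4 Rh+, 1/4 Rh-; so P(type AB, Rh-positive) = 1/4 × 3/4 = 3/16 per child.
All 3 independent: (3/16)^3 = 27/4096.

27/4096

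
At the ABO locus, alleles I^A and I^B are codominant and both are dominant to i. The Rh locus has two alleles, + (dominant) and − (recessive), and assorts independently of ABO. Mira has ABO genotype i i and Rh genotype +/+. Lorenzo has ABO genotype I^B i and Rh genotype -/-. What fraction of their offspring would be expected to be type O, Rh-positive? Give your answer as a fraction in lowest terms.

1/2

ABO cross i i × I^B i → offspring phenotypes: 1/2 O, 1/2 B.
Rh cross +/+ × -/- → 1 Rh+.
Independent loci: P(type O, Rh-positive) = 1/2 × 1 = 1/2.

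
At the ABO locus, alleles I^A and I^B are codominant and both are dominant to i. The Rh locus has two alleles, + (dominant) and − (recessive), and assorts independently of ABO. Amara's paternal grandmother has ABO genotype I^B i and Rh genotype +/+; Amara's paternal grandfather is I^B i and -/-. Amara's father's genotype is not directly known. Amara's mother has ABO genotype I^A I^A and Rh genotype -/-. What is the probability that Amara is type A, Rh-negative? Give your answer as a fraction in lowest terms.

1/4

Amara's father's ABO genotype from I^B i × I^B i: 1/4 I^B I^B, 1/2 I^B i, 1/4 i i.
Crossing each possibility with the mother I^A I^A and summing P(type A): 1/4·0 + 1/2·1/2 + 1/4·1 = 1/2.
Similarly for Rh via the father's Rh distribution: P(Rh-) = 1/2.
Independent loci: 1/2 × 1/2 = 1/4.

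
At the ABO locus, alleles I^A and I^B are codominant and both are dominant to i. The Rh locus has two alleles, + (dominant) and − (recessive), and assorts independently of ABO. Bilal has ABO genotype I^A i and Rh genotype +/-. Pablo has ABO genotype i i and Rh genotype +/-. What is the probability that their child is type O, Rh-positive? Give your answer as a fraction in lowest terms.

ABO cross I^A i × i i → offspring phenotypes: 1/2 O, 1/2 A.
Rh cross +/- × +/- → 3/4 Rh+, 1/4 Rh-.
Independent loci: P(type O, Rh-positive) = 1/2 × 3/4 = 3/8.

3/8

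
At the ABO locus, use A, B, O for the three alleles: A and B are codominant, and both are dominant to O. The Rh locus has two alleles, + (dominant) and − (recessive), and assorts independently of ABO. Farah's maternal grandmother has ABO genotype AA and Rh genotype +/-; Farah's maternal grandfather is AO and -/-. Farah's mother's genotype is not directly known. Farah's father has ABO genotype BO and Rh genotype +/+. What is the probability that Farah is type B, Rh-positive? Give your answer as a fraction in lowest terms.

1/8

Farah's mother's ABO genotype from AA × AO: 1/2 AA, 1/2 AO.
Crossing each possibility with the father BO and summing P(type B): 1/2·0 + 1/2·1/4 = 1/8.
Similarly for Rh via the mother's Rh distribution: P(Rh+) = 1.
Independent loci: 1/8 × 1 = 1/8.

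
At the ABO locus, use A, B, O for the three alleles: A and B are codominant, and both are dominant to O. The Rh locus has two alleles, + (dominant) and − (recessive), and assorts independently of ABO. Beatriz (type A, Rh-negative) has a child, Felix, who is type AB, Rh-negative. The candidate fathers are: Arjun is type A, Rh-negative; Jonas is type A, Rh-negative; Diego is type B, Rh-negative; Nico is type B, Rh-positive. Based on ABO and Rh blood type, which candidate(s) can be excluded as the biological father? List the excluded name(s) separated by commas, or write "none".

A candidate is excluded only if no genotype consistent with his phenotype could produce a type AB, Rh-negative child with a type A, Rh-negative mother.
Arjun (type A, Rh-): no genotype consistent with that phenotype can produce a type-AB Rh- child with a type-A mother.
Jonas (type A, Rh-): no genotype consistent with that phenotype can produce a type-AB Rh- child with a type-A mother.

Arjun, Jonas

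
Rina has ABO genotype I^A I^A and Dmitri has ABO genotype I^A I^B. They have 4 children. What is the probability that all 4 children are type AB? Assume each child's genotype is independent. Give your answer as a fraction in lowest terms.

1/16

ABO cross I^A I^A × I^A I^B → 1/2 A, 1/2 AB.
So P(type AB) = 1/2 per child.
All 4 independent: (1/2)^4 = 1/16.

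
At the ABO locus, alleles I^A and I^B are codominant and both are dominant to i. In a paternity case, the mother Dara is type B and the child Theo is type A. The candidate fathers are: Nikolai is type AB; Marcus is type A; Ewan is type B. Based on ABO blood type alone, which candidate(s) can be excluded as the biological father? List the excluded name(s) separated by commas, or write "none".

Ewan

A candidate is excluded only if no genotype consistent with his phenotype could produce a type A child with a type B mother.
Ewan (type B): no genotype consistent with that phenotype can produce a type-A child with a type-B mother.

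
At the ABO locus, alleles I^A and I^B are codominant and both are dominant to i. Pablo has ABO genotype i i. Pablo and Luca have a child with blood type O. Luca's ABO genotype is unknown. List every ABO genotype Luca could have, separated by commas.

For each candidate genotype of Luca, check whether crossing it with i i can produce every observed child phenotype.
  I^A I^A → possible child types {A} ✗
  I^A I^B → possible child types {A, B} ✗
  I^A i → possible child types {O, A} ✓
  I^B I^B → possible child types {B} ✗
  I^B i → possible child types {O, B} ✓
  i i → possible child types {O} ✓

I^A i, I^B i, i i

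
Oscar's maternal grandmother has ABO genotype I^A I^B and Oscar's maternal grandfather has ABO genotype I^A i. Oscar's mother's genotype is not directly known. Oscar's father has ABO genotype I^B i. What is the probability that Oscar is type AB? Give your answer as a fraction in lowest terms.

Oscar's mother's ABO genotype from I^A I^B × I^A i: 1/4 I^A I^A, 1/4 I^A I^B, 1/4 I^A i, 1/4 I^B i.
Crossing each possibility with the father I^B i and summing P(type AB): 1/4·1/2 + 1/4·1/4 + 1/4·1/4 + 1/4·0 = 1/4.

1/4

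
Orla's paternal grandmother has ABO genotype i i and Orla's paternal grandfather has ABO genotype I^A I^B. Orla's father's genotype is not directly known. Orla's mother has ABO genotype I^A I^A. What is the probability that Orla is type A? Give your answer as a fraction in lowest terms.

Orla's father's ABO genotype from i i × I^A I^B: 1/2 I^A i, 1/2 I^B i.
Crossing each possibility with the mother I^A I^A and summing P(type A): 1/2·1 + 1/2·1/2 = 3/4.

3/4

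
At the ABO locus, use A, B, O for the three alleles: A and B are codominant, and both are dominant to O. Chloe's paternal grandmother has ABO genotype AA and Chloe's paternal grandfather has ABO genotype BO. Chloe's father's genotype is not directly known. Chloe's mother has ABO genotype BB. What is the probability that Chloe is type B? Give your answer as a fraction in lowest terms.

1/2

Chloe's father's ABO genotype from AA × BO: 1/2 AB, 1/2 AO.
Crossing each possibility with the mother BB and summing P(type B): 1/2·1/2 + 1/2·1/2 = 1/2.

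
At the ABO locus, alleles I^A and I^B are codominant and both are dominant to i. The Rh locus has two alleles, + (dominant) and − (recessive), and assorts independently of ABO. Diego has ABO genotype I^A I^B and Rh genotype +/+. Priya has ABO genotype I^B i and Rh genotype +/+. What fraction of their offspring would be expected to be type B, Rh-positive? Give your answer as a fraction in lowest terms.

ABO cross I^A I^B × I^B i → offspring phenotypes: 1/4 A, 1/2 B, 1/4 AB.
Rh cross +/+ × +/+ → 1 Rh+.
Independent loci: P(type B, Rh-positive) = 1/2 × 1 = 1/2.

1/2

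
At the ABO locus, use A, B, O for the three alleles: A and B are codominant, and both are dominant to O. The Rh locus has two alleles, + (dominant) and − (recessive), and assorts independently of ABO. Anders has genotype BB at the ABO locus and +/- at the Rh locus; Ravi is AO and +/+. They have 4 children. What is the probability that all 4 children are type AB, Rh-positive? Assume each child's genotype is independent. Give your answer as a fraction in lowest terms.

ABO cross BB × AO → 1/2 B, 1/2 AB.
Rh cross +/- × +/+ → 1 Rh+; so P(type AB, Rh-positive) = 1/2 × 1 = 1/2 per child.
All 4 independent: (1/2)^4 = 1/16.

1/16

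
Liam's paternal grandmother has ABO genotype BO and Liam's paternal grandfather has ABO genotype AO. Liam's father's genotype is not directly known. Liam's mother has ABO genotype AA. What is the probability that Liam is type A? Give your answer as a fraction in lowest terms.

3/4

Liam's father's ABO genotype from BO × AO: 1/4 AB, 1/4 AO, 1/4 BO, 1/4 OO.
Crossing each possibility with the mother AA and summing P(type A): 1/4·1/2 + 1/4·1 + 1/4·1/2 + 1/4·1 = 3/4.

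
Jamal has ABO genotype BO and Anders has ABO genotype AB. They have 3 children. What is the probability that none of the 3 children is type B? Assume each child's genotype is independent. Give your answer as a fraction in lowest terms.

1/8

ABO cross BO × AB → 1/4 A, 1/2 B, 1/4 AB.
So P(type B) = 1/2 per child.
P(not type B) = 1/2 for one child; (1/2)^3 = 1/8.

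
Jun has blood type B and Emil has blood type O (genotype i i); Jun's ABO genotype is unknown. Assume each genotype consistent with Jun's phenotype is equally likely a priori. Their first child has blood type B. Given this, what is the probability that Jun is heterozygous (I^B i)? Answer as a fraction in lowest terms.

Possible genotypes: Jun ∈ {I^B I^B, I^B i}; Emil ∈ {i i}.
Weight each parental genotype pair by prior × P(type-B child):
  I^B I^B × i i: posterior weight 2/3.
  I^B i × i i: posterior weight 1/3.
Sum the posterior weight over pairs where Jun is I^B i: 1/3.

1/3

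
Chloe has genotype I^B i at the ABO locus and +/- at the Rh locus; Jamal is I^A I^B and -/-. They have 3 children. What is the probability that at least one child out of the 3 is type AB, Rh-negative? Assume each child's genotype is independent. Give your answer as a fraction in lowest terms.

ABO cross I^B i × I^A I^B → 1/4 A, 1/2 B, 1/4 AB.
Rh cross +/- × -/- → 1/2 Rh+, 1/2 Rh-; so P(type AB, Rh-negative) = 1/4 × 1/2 = 1/8 per child.
P(none) = (7/8)^3 = 343/512; P(at least one) = 1 − 343/512 = 169/512.

169/512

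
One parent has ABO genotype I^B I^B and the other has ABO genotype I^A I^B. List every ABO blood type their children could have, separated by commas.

B, AB

Gametes from I^B I^B × I^A I^B give offspring ABO genotypes I^A I^B, I^B I^B, i.e. phenotypes B, AB.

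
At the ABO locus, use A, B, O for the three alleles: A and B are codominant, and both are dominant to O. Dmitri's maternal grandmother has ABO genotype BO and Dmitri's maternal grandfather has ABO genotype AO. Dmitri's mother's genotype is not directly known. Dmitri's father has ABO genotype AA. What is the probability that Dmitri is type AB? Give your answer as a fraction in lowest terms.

1/4

Dmitri's mother's ABO genotype from BO × AO: 1/4 AB, 1/4 AO, 1/4 BO, 1/4 OO.
Crossing each possibility with the father AA and summing P(type AB): 1/4·1/2 + 1/4·0 + 1/4·1/2 + 1/4·0 = 1/4.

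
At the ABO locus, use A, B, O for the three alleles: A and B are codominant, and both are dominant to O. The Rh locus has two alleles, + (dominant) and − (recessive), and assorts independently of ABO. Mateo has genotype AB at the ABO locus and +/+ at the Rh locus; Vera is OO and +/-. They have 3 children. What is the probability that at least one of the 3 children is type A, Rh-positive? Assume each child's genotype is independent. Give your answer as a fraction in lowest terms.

7/8

ABO cross AB × OO → 1/2 A, 1/2 B.
Rh cross +/+ × +/- → 1 Rh+; so P(type A, Rh-positive) = 1/2 × 1 = 1/2 per child.
P(none) = (1/2)^3 = 1/8; P(at least one) = 1 − 1/8 = 7/8.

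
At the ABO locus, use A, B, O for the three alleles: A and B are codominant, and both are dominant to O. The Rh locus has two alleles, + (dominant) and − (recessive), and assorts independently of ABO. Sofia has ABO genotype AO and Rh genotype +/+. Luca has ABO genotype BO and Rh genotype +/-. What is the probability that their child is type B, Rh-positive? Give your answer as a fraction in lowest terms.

ABO cross AO × BO → offspring phenotypes: 1/4 O, 1/4 A, 1/4 B, 1/4 AB.
Rh cross +/+ × +/- → 1 Rh+.
Independent loci: P(type B, Rh-positive) = 1/4 × 1 = 1/4.

1/4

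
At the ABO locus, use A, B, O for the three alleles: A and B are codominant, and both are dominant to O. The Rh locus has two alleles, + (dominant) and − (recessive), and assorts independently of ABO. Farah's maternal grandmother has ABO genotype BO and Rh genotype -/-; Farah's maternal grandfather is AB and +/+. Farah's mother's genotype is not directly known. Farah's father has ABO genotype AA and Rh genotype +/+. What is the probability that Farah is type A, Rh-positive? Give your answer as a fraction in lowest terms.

Farah's mother's ABO genotype from BO × AB: 1/4 AB, 1/4 AO, 1/4 BB, 1/4 BO.
Crossing each possibility with the father AA and summing P(type A): 1/4·1/2 + 1/4·1 + 1/4·0 + 1/4·1/2 = 1/2.
Similarly for Rh via the mother's Rh distribution: P(Rh+) = 1.
Independent loci: 1/2 × 1 = 1/2.

1/2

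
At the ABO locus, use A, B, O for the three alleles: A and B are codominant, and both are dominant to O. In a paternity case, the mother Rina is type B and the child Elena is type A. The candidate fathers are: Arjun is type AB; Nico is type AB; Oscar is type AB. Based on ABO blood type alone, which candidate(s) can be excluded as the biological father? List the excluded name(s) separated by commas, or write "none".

A candidate is excluded only if no genotype consistent with his phenotype could produce a type A child with a type B mother.
Every candidate has at least one consistent genotype combination, so none can be excluded.

none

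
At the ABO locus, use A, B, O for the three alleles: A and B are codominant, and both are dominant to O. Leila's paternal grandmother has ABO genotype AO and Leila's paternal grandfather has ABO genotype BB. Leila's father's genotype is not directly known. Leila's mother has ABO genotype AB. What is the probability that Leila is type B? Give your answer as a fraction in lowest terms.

3/8

Leila's father's ABO genotype from AO × BB: 1/2 AB, 1/2 BO.
Crossing each possibility with the mother AB and summing P(type B): 1/2·1/4 + 1/2·1/2 = 3/8.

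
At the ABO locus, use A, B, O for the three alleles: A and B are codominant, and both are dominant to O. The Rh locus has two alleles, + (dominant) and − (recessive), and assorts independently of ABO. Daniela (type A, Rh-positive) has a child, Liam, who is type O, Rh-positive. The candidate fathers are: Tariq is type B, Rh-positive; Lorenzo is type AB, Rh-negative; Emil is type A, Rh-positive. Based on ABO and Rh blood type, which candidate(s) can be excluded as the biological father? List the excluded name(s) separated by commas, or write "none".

A candidate is excluded only if no genotype consistent with his phenotype could produce a type O, Rh-positive child with a type A, Rh-positive mother.
Lorenzo (type AB, Rh-): no genotype consistent with that phenotype can produce a type-O Rh+ child with a type-A mother.

Lorenzo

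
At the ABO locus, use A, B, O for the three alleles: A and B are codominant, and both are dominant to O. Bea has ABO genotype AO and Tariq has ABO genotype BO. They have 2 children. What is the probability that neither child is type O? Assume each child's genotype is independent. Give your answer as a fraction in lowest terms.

9/16

ABO cross AO × BO → 1/4 O, 1/4 A, 1/4 B, 1/4 AB.
So P(type O) = 1/4 per child.
P(not type O) = 3/4 for one child; (3/4)^2 = 9/16.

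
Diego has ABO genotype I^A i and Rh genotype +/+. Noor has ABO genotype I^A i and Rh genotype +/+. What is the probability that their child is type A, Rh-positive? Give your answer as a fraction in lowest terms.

ABO cross I^A i × I^A i → offspring phenotypes: 1/4 O, 3/4 A.
Rh cross +/+ × +/+ → 1 Rh+.
Independent loci: P(type A, Rh-positive) = 3/4 × 1 = 3/4.

3/4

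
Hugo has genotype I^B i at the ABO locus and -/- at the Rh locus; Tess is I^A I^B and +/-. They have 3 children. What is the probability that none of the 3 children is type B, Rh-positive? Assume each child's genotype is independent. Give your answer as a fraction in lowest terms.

27/64

ABO cross I^B i × I^A I^B → 1/4 A, 1/2 B, 1/4 AB.
Rh cross -/- × +/- → 1/2 Rh+, 1/2 Rh-; so P(type B, Rh-positive) = 1/2 × 1/2 = 1/4 per child.
P(not type B, Rh-positive) = 3/4 for one child; (3/4)^3 = 27/64.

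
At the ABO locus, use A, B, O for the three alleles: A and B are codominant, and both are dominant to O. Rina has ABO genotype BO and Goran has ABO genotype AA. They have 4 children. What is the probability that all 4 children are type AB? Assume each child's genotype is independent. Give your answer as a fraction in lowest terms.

ABO cross BO × AA → 1/2 A, 1/2 AB.
So P(type AB) = 1/2 per child.
All 4 independent: (1/2)^4 = 1/16.

1/16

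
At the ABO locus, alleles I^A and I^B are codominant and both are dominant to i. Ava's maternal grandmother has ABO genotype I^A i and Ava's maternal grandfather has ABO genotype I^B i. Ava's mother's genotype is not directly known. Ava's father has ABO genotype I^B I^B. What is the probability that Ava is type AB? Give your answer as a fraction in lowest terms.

Ava's mother's ABO genotype from I^A i × I^B i: 1/4 I^A I^B, 1/4 I^A i, 1/4 I^B i, 1/4 i i.
Crossing each possibility with the father I^B I^B and summing P(type AB): 1/4·1/2 + 1/4·1/2 + 1/4·0 + 1/4·0 = 1/4.

1/4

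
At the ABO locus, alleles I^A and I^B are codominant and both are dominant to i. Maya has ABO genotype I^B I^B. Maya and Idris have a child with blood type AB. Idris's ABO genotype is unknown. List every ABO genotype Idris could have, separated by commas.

I^A I^A, I^A I^B, I^A i

For each candidate genotype of Idris, check whether crossing it with I^B I^B can produce every observed child phenotype.
  I^A I^A → possible child types {AB} ✓
  I^A I^B → possible child types {B, AB} ✓
  I^A i → possible child types {B, AB} ✓
  I^B I^B → possible child types {B} ✗
  I^B i → possible child types {B} ✗
  i i → possible child types {B} ✗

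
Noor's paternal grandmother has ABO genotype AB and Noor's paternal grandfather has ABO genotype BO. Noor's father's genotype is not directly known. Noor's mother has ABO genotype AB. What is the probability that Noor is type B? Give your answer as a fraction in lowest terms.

Noor's father's ABO genotype from AB × BO: 1/4 AB, 1/4 AO, 1/4 BB, 1/4 BO.
Crossing each possibility with the mother AB and summing P(type B): 1/4·1/4 + 1/4·1/4 + 1/4·1/2 + 1/4·1/2 = 3/8.

3/8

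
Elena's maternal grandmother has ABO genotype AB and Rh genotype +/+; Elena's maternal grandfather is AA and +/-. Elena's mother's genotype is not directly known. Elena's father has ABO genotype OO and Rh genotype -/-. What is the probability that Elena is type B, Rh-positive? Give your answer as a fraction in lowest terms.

3/16

Elena's mother's ABO genotype from AB × AA: 1/2 AA, 1/2 AB.
Crossing each possibility with the father OO and summing P(type B): 1/2·0 + 1/2·1/2 = 1/4.
Similarly for Rh via the mother's Rh distribution: P(Rh+) = 3/4.
Independent loci: 1/4 × 3/4 = 3/16.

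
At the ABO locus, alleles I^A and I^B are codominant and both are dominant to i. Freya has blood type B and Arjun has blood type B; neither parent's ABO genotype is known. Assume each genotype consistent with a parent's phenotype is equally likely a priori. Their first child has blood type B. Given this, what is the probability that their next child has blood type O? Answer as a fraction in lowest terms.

1/20

Possible genotypes: Freya ∈ {I^B I^B, I^B i}; Arjun ∈ {I^B I^B, I^B i}.
Weight each parental genotype pair by prior × P(type-B child):
  I^B I^B × I^B I^B: posterior weight 4/15; P(next child type O) = 0.
  I^B I^B × I^B i: posterior weight 4/15; P(next child type O) = 0.
  I^B i × I^B I^B: posterior weight 4/15; P(next child type O) = 0.
  I^B i × I^B i: posterior weight 1/5; P(next child type O) = 1/4.
Weighted sum = 1/20.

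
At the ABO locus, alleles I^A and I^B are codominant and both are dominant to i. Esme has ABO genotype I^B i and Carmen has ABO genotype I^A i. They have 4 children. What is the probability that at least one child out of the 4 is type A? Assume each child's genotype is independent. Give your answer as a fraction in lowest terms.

175/256

ABO cross I^B i × I^A i → 1/4 O, 1/4 A, 1/4 B, 1/4 AB.
So P(type A) = 1/4 per child.
P(none) = (3/4)^4 = 81/256; P(at least one) = 1 − 81/256 = 175/256.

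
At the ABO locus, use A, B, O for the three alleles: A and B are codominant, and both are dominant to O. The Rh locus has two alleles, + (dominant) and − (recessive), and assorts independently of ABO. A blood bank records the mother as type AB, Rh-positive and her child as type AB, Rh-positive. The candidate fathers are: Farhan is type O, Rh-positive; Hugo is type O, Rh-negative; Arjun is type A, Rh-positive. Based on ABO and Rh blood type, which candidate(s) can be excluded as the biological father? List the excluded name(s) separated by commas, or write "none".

Farhan, Hugo

A candidate is excluded only if no genotype consistent with his phenotype could produce a type AB, Rh-positive child with a type AB, Rh-positive mother.
Farhan (type O, Rh+): no genotype consistent with that phenotype can produce a type-AB Rh+ child with a type-AB mother.
Hugo (type O, Rh-): no genotype consistent with that phenotype can produce a type-AB Rh+ child with a type-AB mother.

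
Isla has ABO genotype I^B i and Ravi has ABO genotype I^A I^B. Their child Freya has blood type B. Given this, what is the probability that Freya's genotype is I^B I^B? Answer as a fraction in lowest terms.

Cross I^B i × I^A I^B → 1/4 I^A I^B, 1/4 I^A i, 1/4 I^B I^B, 1/4 I^B i.
Type-B genotypes among offspring: I^B I^B (1/4), I^B i (1/4); total 1/2.
P(I^B I^B | type B) = (1/4) / (1/2) = 1/2.

1/2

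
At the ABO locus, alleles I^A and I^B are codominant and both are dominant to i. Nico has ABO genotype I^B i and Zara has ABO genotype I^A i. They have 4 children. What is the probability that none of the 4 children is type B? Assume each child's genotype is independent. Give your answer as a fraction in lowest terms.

81/256

ABO cross I^B i × I^A i → 1/4 O, 1/4 A, 1/4 B, 1/4 AB.
So P(type B) = 1/4 per child.
P(not type B) = 3/4 for one child; (3/4)^4 = 81/256.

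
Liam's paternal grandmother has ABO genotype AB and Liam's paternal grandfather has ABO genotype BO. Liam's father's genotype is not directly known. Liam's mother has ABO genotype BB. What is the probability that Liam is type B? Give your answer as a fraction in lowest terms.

Liam's father's ABO genotype from AB × BO: 1/4 AB, 1/4 AO, 1/4 BB, 1/4 BO.
Crossing each possibility with the mother BB and summing P(type B): 1/4·1/2 + 1/4·1/2 + 1/4·1 + 1/4·1 = 3/4.

3/4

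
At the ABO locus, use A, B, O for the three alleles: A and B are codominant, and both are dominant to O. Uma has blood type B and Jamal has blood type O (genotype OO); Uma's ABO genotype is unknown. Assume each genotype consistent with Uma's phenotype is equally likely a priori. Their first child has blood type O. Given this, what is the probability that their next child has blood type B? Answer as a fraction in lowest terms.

Possible genotypes: Uma ∈ {BB, BO}; Jamal ∈ {OO}.
Weight each parental genotype pair by prior × P(type-O child):
  BO × OO: posterior weight 1; P(next child type B) = 1/2.
Weighted sum = 1/2.

1/2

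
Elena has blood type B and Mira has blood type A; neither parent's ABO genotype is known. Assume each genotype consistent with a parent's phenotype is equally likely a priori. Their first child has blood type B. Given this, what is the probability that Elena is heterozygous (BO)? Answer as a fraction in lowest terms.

1/3

Possible genotypes: Elena ∈ {BB, BO}; Mira ∈ {AA, AO}.
Weight each parental genotype pair by prior × P(type-B child):
  BB × AO: posterior weight 2/3.
  BO × AO: posterior weight 1/3.
Sum the posterior weight over pairs where Elena is BO: 1/3.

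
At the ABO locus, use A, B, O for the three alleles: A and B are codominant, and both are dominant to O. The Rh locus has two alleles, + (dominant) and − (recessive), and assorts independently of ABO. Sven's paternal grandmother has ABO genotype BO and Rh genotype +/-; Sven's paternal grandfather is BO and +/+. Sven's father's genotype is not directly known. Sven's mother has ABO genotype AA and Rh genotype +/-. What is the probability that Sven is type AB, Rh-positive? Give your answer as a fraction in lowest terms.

7/16

Sven's father's ABO genotype from BO × BO: 1/4 BB, 1/2 BO, 1/4 OO.
Crossing each possibility with the mother AA and summing P(type AB): 1/4·1 + 1/2·1/2 + 1/4·0 = 1/2.
Similarly for Rh via the father's Rh distribution: P(Rh+) = 7/8.
Independent loci: 1/2 × 7/8 = 7/16.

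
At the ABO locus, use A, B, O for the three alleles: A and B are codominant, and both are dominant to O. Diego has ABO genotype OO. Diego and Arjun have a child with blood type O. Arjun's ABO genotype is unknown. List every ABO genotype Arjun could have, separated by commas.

For each candidate genotype of Arjun, check whether crossing it with OO can produce every observed child phenotype.
  AA → possible child types {A} ✗
  AB → possible child types {A, B} ✗
  AO → possible child types {O, A} ✓
  BB → possible child types {B} ✗
  BO → possible child types {O, B} ✓
  OO → possible child types {O} ✓

AO, BO, OO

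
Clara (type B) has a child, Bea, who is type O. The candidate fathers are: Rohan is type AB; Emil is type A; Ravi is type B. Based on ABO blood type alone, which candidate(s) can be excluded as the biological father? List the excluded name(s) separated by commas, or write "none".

A candidate is excluded only if no genotype consistent with his phenotype could produce a type O child with a type B mother.
Rohan (type AB): no genotype consistent with that phenotype can produce a type-O child with a type-B mother.

Rohan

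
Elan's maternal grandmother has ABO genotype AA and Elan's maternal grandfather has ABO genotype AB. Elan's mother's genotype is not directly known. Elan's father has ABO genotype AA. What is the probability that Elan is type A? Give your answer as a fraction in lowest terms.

Elan's mother's ABO genotype from AA × AB: 1/2 AA, 1/2 AB.
Crossing each possibility with the father AA and summing P(type A): 1/2·1 + 1/2·1/2 = 3/4.

3/4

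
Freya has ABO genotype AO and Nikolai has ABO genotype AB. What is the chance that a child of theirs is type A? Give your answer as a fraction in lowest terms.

1/2

ABO cross AO × AB → offspring phenotypes: 1/2 A, 1/4 B, 1/4 AB.
So P(type A) = 1/2.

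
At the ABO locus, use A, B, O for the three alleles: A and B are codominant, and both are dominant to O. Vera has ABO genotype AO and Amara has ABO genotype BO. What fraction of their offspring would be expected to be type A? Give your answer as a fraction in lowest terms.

1/4

ABO cross AO × BO → offspring phenotypes: 1/4 O, 1/4 A, 1/4 B, 1/4 AB.
So P(type A) = 1/4.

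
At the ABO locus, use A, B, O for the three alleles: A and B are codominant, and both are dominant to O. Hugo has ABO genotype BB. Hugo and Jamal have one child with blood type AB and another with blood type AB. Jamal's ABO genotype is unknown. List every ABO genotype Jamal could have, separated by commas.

For each candidate genotype of Jamal, check whether crossing it with BB can produce every observed child phenotype.
  AA → possible child types {AB} ✓
  AB → possible child types {B, AB} ✓
  AO → possible child types {B, AB} ✓
  BB → possible child types {B} ✗
  BO → possible child types {B} ✗
  OO → possible child types {B} ✗

AA, AB, AO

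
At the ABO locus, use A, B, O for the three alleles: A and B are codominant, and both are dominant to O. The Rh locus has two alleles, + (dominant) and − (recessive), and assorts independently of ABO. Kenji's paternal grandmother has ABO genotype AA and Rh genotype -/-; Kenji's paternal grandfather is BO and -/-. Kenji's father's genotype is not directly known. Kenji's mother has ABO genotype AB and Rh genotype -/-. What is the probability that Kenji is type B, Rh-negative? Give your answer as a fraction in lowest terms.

Kenji's father's ABO genotype from AA × BO: 1/2 AB, 1/2 AO.
Crossing each possibility with the mother AB and summing P(type B): 1/2·1/4 + 1/2·1/4 = 1/4.
Similarly for Rh via the father's Rh distribution: P(Rh-) = 1.
Independent loci: 1/4 × 1 = 1/4.

1/4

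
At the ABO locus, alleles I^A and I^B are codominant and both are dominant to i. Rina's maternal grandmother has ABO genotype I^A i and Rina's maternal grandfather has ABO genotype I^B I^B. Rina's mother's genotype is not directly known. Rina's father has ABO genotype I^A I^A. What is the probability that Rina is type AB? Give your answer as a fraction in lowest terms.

Rina's mother's ABO genotype from I^A i × I^B I^B: 1/2 I^A I^B, 1/2 I^B i.
Crossing each possibility with the father I^A I^A and summing P(type AB): 1/2·1/2 + 1/2·1/2 = 1/2.

1/2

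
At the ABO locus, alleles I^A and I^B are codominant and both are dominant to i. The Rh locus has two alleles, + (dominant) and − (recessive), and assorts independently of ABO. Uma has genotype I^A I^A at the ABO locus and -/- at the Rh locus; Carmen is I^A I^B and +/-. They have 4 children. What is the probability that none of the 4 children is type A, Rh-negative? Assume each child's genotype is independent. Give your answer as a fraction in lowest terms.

81/256

ABO cross I^A I^A × I^A I^B → 1/2 A, 1/2 AB.
Rh cross -/- × +/- → 1/2 Rh+, 1/2 Rh-; so P(type A, Rh-negative) = 1/2 × 1/2 = 1/4 per child.
P(not type A, Rh-negative) = 3/4 for one child; (3/4)^4 = 81/256.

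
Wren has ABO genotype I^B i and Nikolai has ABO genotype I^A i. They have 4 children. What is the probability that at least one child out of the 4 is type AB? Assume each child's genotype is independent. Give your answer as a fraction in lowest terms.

175/256

ABO cross I^B i × I^A i → 1/4 O, 1/4 A, 1/4 B, 1/4 AB.
So P(type AB) = 1/4 per child.
P(none) = (3/4)^4 = 81/256; P(at least one) = 1 − 81/256 = 175/256.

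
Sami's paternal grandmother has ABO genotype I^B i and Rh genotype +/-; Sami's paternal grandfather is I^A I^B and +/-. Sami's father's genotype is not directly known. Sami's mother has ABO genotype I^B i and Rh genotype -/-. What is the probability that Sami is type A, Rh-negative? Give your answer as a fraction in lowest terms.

1/16

Sami's father's ABO genotype from I^B i × I^A I^B: 1/4 I^A I^B, 1/4 I^A i, 1/4 I^B I^B, 1/4 I^B i.
Crossing each possibility with the mother I^B i and summing P(type A): 1/4·1/4 + 1/4·1/4 + 1/4·0 + 1/4·0 = 1/8.
Similarly for Rh via the father's Rh distribution: P(Rh-) = 1/2.
Independent loci: 1/8 × 1/2 = 1/16.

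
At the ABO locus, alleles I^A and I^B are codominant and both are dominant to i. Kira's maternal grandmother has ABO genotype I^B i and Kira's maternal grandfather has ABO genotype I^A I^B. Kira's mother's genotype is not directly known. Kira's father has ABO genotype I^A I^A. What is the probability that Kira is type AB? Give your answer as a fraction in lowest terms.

1/2

Kira's mother's ABO genotype from I^B i × I^A I^B: 1/4 I^A I^B, 1/4 I^A i, 1/4 I^B I^B, 1/4 I^B i.
Crossing each possibility with the father I^A I^A and summing P(type AB): 1/4·1/2 + 1/4·0 + 1/4·1 + 1/4·1/2 = 1/2.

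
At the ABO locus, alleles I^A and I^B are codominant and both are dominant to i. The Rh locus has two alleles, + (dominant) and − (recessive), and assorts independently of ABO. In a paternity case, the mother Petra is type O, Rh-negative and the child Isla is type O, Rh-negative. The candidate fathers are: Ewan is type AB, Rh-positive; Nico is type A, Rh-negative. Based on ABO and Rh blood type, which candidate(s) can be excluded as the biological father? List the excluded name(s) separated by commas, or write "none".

A candidate is excluded only if no genotype consistent with his phenotype could produce a type O, Rh-negative child with a type O, Rh-negative mother.
Ewan (type AB, Rh+): no genotype consistent with that phenotype can produce a type-O Rh- child with a type-O mother.

Ewan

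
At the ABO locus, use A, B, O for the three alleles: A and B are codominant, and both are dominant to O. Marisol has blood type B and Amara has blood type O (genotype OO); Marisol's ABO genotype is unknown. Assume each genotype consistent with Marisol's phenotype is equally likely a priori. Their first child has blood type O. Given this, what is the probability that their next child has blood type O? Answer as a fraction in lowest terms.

Possible genotypes: Marisol ∈ {BB, BO}; Amara ∈ {OO}.
Weight each parental genotype pair by prior × P(type-O child):
  BO × OO: posterior weight 1; P(next child type O) = 1/2.
Weighted sum = 1/2.

1/2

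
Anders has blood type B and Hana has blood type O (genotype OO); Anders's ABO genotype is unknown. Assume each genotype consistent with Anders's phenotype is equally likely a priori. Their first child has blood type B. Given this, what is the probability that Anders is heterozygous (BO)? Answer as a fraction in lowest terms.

Possible genotypes: Anders ∈ {BB, BO}; Hana ∈ {OO}.
Weight each parental genotype pair by prior × P(type-B child):
  BB × OO: posterior weight 2/3.
  BO × OO: posterior weight 1/3.
Sum the posterior weight over pairs where Anders is BO: 1/3.

1/3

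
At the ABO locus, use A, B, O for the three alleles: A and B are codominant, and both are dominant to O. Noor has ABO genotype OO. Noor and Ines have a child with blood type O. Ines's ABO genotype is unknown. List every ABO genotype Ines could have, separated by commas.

For each candidate genotype of Ines, check whether crossing it with OO can produce every observed child phenotype.
  AA → possible child types {A} ✗
  AB → possible child types {A, B} ✗
  AO → possible child types {O, A} ✓
  BB → possible child types {B} ✗
  BO → possible child types {O, B} ✓
  OO → possible child types {O} ✓

AO, BO, OO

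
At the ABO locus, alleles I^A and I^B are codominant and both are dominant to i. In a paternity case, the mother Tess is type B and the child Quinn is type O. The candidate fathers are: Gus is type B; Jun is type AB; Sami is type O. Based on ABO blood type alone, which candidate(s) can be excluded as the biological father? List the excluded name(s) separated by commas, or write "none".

Jun

A candidate is excluded only if no genotype consistent with his phenotype could produce a type O child with a type B mother.
Jun (type AB): no genotype consistent with that phenotype can produce a type-O child with a type-B mother.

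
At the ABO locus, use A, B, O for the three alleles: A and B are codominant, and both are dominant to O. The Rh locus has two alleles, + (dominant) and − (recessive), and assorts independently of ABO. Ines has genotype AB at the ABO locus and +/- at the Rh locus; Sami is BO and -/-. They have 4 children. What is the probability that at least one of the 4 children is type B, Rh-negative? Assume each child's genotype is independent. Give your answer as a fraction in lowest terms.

175/256

ABO cross AB × BO → 1/4 A, 1/2 B, 1/4 AB.
Rh cross +/- × -/- → 1/2 Rh+, 1/2 Rh-; so P(type B, Rh-negative) = 1/2 × 1/2 = 1/4 per child.
P(none) = (3/4)^4 = 81/256; P(at least one) = 1 − 81/256 = 175/256.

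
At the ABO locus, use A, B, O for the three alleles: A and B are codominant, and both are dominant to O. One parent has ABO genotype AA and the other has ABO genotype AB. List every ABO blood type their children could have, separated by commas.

A, AB

Gametes from AA × AB give offspring ABO genotypes AA, AB, i.e. phenotypes A, AB.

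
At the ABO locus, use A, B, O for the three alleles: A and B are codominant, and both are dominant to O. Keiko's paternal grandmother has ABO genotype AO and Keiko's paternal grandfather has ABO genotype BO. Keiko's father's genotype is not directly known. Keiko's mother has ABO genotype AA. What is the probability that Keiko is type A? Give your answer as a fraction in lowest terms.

3/4

Keiko's father's ABO genotype from AO × BO: 1/4 AB, 1/4 AO, 1/4 BO, 1/4 OO.
Crossing each possibility with the mother AA and summing P(type A): 1/4·1/2 + 1/4·1 + 1/4·1/2 + 1/4·1 = 3/4.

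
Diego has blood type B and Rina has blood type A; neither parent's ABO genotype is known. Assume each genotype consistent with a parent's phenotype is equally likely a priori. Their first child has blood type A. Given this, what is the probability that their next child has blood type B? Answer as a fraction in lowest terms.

Possible genotypes: Diego ∈ {BB, BO}; Rina ∈ {AA, AO}.
Weight each parental genotype pair by prior × P(type-A child):
  BO × AA: posterior weight 2/3; P(next child type B) = 0.
  BO × AO: posterior weight 1/3; P(next child type B) = 1/4.
Weighted sum = 1/12.

1/12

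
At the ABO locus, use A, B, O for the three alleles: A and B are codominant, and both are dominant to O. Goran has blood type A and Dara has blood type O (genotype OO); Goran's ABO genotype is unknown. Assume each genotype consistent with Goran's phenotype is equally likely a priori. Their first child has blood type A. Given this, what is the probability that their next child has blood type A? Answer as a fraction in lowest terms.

5/6

Possible genotypes: Goran ∈ {AA, AO}; Dara ∈ {OO}.
Weight each parental genotype pair by prior × P(type-A child):
  AA × OO: posterior weight 2/3; P(next child type A) = 1.
  AO × OO: posterior weight 1/3; P(next child type A) = 1/2.
Weighted sum = 5/6.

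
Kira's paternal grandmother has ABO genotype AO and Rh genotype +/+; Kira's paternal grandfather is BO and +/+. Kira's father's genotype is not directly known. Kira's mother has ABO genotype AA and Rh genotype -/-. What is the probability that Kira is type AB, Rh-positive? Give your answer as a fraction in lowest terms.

1/4

Kira's father's ABO genotype from AO × BO: 1/4 AB, 1/4 AO, 1/4 BO, 1/4 OO.
Crossing each possibility with the mother AA and summing P(type AB): 1/4·1/2 + 1/4·0 + 1/4·1/2 + 1/4·0 = 1/4.
Similarly for Rh via the father's Rh distribution: P(Rh+) = 1.
Independent loci: 1/4 × 1 = 1/4.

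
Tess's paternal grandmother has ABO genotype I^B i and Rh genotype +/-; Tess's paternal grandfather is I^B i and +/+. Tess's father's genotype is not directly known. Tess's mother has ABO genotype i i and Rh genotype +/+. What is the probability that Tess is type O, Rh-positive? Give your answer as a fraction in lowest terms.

1/2

Tess's father's ABO genotype from I^B i × I^B i: 1/4 I^B I^B, 1/2 I^B i, 1/4 i i.
Crossing each possibility with the mother i i and summing P(type O): 1/4·0 + 1/2·1/2 + 1/4·1 = 1/2.
Similarly for Rh via the father's Rh distribution: P(Rh+) = 1.
Independent loci: 1/2 × 1 = 1/2.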